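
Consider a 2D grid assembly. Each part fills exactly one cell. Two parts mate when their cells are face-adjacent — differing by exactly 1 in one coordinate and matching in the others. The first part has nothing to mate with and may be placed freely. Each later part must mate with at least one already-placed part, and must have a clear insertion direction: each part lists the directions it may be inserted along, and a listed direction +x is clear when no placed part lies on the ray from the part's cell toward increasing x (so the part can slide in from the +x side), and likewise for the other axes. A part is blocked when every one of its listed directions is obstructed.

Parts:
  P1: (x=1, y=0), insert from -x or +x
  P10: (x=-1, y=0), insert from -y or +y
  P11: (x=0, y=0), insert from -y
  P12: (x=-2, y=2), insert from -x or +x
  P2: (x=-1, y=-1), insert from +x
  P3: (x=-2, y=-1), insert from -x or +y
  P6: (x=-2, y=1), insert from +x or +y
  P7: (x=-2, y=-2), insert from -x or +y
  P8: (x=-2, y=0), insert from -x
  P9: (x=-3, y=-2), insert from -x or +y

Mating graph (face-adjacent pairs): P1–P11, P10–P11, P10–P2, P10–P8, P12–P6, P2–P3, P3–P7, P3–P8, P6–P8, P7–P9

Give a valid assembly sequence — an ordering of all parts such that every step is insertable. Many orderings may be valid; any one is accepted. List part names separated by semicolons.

P10; P8; P6; P12; P11; P3; P7; P9; P1; P2

1. P10@(-1, 0) [-y clear] — {P10}
2. P8@(-2, 0) [-x clear] — {P10, P8}
3. P6@(-2, 1) [+x clear] — {P10, P6, P8}
4. P12@(-2, 2) [-x clear] — {P10, P12, P6, P8}
5. P11@(0, 0) [-y clear] — {P10, P11, P12, P6, P8}
6. P3@(-2, -1) [-x clear] — {P10, P11, P12, P3, P6, P8}
7. P7@(-2, -2) [-x clear] — {P10, P11, P12, P3, P6, P7, P8}
8. P9@(-3, -2) [-x clear] — {P10, P11, P12, P3, P6, P7, P8, P9}
9. P1@(1, 0) [+x clear] — {P1, P10, P11, P12, P3, P6, P7, P8, P9}
10. P2@(-1, -1) [+x clear] — {P1, P10, P11, P12, P2, P3, P6, P7, P8, P9}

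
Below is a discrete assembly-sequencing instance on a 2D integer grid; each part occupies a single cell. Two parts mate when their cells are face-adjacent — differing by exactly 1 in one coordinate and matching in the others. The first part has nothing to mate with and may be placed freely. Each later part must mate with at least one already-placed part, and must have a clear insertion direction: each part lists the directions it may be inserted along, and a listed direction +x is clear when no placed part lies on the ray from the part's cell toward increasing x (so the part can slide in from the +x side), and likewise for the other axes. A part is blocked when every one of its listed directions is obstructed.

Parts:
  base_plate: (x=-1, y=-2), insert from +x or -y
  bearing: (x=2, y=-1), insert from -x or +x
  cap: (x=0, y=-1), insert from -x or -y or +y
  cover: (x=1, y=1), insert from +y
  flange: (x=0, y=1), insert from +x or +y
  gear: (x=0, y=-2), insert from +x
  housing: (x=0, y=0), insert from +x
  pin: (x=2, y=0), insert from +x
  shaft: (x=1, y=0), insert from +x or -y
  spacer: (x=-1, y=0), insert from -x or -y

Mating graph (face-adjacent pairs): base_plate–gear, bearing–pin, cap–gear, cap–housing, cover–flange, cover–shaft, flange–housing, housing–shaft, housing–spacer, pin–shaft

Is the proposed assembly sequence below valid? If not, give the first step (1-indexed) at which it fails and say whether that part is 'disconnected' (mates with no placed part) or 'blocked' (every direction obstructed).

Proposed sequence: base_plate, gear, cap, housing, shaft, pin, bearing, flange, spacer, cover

1. base_plate@(-1, -2) [+x clear] — {base_plate}
2. gear@(0, -2) [+x clear] — {base_plate, gear}
3. cap@(0, -1) [-x clear] — {base_plate, cap, gear}
4. housing@(0, 0) [+x clear] — {base_plate, cap, gear, housing}
5. shaft@(1, 0) [+x clear] — {base_plate, cap, gear, housing, shaft}
6. pin@(2, 0) [+x clear] — {base_plate, cap, gear, housing, pin, shaft}
7. bearing@(2, -1) [+x clear] — {base_plate, bearing, cap, gear, housing, pin, shaft}
8. flange@(0, 1) [+x clear] — {base_plate, bearing, cap, flange, gear, housing, pin, shaft}
9. spacer@(-1, 0) [-x clear] — {base_plate, bearing, cap, flange, gear, housing, pin, shaft, spacer}
10. cover@(1, 1) [+y clear] — {base_plate, bearing, cap, cover, flange, gear, housing, pin, shaft, spacer}

Valid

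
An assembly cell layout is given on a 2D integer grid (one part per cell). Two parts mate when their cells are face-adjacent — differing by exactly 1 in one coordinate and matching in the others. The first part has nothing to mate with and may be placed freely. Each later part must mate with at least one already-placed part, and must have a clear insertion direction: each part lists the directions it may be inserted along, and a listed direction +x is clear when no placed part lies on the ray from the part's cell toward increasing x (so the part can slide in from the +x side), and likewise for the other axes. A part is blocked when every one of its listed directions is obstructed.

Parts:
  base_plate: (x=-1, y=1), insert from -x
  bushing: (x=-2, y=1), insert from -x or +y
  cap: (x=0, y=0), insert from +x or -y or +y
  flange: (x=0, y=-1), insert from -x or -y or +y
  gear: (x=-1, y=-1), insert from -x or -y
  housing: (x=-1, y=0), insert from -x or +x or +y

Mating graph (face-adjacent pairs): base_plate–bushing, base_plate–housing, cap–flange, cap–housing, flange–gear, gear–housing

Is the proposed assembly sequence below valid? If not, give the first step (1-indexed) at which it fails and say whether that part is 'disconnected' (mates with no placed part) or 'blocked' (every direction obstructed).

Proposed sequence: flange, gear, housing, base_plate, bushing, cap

Valid

1. flange@(0, -1) [-x clear] — {flange}
2. gear@(-1, -1) [-x clear] — {flange, gear}
3. housing@(-1, 0) [-x clear] — {flange, gear, housing}
4. base_plate@(-1, 1) [-x clear] — {base_plate, flange, gear, housing}
5. bushing@(-2, 1) [-x clear] — {base_plate, bushing, flange, gear, housing}
6. cap@(0, 0) [+x clear] — {base_plate, bushing, cap, flange, gear, housing}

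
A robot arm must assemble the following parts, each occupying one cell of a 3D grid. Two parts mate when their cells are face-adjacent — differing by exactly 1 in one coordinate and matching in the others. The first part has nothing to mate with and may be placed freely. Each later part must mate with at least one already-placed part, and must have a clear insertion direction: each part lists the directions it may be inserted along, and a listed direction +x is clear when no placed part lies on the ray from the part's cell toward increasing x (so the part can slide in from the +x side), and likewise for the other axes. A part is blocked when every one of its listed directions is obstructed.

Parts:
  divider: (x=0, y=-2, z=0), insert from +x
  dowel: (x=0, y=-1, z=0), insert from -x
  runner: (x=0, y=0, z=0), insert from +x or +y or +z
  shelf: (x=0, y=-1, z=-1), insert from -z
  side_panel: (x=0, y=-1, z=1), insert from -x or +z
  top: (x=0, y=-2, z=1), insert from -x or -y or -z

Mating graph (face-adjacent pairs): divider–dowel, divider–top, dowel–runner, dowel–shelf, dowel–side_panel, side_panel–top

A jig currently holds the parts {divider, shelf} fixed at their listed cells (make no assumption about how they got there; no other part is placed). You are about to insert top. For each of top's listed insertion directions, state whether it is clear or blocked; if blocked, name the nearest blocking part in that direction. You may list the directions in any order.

-x: clear; -y: clear; -z: blocked by divider

-x: ray from top(0, -2, 1) has no placed part ⇒ clear
-y: ray from top(0, -2, 1) has no placed part ⇒ clear
-z: nearest on ray is divider@(0, -2, 0) ⇒ blocked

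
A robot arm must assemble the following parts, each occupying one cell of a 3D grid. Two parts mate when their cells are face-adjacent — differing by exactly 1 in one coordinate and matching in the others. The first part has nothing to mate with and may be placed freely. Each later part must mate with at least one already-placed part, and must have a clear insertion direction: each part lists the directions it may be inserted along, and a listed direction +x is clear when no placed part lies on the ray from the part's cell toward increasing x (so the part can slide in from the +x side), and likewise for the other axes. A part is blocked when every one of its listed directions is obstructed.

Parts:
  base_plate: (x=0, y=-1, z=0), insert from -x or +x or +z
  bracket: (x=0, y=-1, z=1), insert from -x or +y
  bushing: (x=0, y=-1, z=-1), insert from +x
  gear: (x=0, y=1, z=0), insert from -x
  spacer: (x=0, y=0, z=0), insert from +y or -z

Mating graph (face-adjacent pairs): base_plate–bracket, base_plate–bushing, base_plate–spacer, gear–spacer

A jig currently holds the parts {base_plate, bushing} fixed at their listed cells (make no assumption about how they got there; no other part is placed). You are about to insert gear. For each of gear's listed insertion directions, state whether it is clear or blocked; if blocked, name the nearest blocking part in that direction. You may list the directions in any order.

-x: clear

-x: ray from gear(0, 1, 0) has no placed part ⇒ clear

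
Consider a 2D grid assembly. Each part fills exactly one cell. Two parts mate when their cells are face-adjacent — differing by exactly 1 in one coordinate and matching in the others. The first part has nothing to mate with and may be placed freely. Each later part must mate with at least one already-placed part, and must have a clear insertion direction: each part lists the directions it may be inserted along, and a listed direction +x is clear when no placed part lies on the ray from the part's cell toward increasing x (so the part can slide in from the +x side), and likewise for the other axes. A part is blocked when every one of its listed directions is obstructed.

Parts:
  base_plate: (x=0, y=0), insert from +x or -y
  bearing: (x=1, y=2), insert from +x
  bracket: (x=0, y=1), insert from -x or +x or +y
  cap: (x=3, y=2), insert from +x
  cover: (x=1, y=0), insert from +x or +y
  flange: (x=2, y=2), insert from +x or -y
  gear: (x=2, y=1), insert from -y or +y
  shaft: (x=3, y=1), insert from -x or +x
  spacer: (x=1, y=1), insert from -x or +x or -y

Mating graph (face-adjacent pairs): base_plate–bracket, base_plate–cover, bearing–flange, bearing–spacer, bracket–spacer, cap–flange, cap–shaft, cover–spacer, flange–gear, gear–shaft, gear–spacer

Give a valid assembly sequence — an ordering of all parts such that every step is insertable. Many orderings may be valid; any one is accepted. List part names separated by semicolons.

bearing; flange; cap; shaft; gear; spacer; cover; base_plate; bracket

1. bearing@(1, 2) [+x clear] — {bearing}
2. flange@(2, 2) [+x clear] — {bearing, flange}
3. cap@(3, 2) [+x clear] — {bearing, cap, flange}
4. shaft@(3, 1) [-x clear] — {bearing, cap, flange, shaft}
5. gear@(2, 1) [-y clear] — {bearing, cap, flange, gear, shaft}
6. spacer@(1, 1) [-x clear] — {bearing, cap, flange, gear, shaft, spacer}
7. cover@(1, 0) [+x clear] — {bearing, cap, cover, flange, gear, shaft, spacer}
8. base_plate@(0, 0) [-y clear] — {base_plate, bearing, cap, cover, flange, gear, shaft, spacer}
9. bracket@(0, 1) [-x clear] — {base_plate, bearing, bracket, cap, cover, flange, gear, shaft, spacer}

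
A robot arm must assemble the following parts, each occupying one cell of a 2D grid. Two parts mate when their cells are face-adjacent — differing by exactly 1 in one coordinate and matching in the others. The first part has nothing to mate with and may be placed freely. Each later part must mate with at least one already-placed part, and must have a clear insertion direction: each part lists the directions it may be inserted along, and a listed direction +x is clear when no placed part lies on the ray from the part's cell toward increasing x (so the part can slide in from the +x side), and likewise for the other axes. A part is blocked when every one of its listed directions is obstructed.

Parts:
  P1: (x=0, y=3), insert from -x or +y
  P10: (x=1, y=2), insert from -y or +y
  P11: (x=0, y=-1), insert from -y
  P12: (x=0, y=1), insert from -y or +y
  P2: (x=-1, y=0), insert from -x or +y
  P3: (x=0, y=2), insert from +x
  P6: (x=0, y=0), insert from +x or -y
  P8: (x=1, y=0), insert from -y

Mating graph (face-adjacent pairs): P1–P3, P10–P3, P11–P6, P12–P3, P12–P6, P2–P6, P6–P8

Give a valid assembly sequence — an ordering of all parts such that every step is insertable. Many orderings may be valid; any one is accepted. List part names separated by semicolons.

P8; P6; P12; P3; P1; P10; P2; P11

1. P8@(1, 0) [-y clear] — {P8}
2. P6@(0, 0) [-y clear] — {P6, P8}
3. P12@(0, 1) [+y clear] — {P12, P6, P8}
4. P3@(0, 2) [+x clear] — {P12, P3, P6, P8}
5. P1@(0, 3) [-x clear] — {P1, P12, P3, P6, P8}
6. P10@(1, 2) [+y clear] — {P1, P10, P12, P3, P6, P8}
7. P2@(-1, 0) [-x clear] — {P1, P10, P12, P2, P3, P6, P8}
8. P11@(0, -1) [-y clear] — {P1, P10, P11, P12, P2, P3, P6, P8}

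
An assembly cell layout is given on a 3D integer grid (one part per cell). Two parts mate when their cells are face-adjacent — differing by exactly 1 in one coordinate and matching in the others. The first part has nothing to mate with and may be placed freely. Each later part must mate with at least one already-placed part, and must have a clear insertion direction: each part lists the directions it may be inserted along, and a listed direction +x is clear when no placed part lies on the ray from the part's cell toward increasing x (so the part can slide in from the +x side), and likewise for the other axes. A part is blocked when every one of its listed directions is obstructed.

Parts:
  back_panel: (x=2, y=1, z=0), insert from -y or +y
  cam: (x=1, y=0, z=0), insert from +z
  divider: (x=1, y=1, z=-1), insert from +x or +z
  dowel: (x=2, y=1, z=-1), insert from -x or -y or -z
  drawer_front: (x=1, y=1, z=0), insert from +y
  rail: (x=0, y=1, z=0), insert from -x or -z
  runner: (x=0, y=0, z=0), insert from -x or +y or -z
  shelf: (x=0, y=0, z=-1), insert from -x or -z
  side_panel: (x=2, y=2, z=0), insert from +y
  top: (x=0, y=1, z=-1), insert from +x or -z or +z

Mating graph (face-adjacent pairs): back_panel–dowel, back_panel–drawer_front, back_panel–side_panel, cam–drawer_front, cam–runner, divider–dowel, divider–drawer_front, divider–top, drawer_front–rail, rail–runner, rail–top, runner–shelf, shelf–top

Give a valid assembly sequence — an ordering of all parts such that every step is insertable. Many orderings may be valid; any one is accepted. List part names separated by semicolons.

1. back_panel@(2, 1, 0) [-y clear] — {back_panel}
2. dowel@(2, 1, -1) [-x clear] — {back_panel, dowel}
3. side_panel@(2, 2, 0) [+y clear] — {back_panel, dowel, side_panel}
4. divider@(1, 1, -1) [+z clear] — {back_panel, divider, dowel, side_panel}
5. drawer_front@(1, 1, 0) [+y clear] — {back_panel, divider, dowel, drawer_front, side_panel}
6. cam@(1, 0, 0) [+z clear] — {back_panel, cam, divider, dowel, drawer_front, side_panel}
7. rail@(0, 1, 0) [-x clear] — {back_panel, cam, divider, dowel, drawer_front, rail, side_panel}
8. runner@(0, 0, 0) [-x clear] — {back_panel, cam, divider, dowel, drawer_front, rail, runner, side_panel}
9. shelf@(0, 0, -1) [-x clear] — {back_panel, cam, divider, dowel, drawer_front, rail, runner, shelf, side_panel}
10. top@(0, 1, -1) [-z clear] — {back_panel, cam, divider, dowel, drawer_front, rail, runner, shelf, side_panel, top}

back_panel; dowel; side_panel; divider; drawer_front; cam; rail; runner; shelf; top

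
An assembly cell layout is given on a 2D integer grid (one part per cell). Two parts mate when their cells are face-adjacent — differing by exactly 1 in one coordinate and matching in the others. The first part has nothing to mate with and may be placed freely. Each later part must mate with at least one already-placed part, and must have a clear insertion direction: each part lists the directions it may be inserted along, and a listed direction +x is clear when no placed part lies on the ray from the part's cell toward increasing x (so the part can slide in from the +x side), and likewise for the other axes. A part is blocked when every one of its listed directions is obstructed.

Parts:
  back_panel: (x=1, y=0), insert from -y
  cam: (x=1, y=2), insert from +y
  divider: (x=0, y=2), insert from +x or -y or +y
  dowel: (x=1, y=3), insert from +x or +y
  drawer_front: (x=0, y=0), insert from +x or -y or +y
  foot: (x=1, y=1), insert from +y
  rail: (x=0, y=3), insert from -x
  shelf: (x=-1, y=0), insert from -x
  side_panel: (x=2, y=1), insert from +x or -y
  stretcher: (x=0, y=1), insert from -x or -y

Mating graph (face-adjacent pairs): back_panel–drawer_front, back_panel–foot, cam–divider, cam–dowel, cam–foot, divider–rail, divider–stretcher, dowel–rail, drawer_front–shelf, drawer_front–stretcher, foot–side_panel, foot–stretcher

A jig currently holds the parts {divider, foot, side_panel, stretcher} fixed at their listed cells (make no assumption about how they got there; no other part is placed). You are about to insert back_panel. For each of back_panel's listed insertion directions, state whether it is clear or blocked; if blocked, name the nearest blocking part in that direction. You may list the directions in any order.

-y: clear

-y: ray from back_panel(1, 0) has no placed part ⇒ clear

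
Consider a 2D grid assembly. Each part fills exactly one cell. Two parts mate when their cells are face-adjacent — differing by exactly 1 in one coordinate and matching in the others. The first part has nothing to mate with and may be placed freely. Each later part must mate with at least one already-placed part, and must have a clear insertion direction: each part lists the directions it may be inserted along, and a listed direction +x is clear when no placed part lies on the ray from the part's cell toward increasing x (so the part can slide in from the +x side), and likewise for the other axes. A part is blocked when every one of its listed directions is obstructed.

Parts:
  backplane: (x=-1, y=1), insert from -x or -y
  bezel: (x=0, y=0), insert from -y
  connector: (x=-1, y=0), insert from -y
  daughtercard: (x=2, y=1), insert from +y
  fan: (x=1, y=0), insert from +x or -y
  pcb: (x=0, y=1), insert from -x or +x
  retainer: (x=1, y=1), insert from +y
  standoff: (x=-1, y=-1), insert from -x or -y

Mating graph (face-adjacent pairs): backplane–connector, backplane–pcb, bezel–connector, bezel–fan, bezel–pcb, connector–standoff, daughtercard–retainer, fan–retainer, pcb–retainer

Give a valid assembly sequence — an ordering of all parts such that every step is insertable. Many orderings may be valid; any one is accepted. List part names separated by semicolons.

daughtercard; retainer; fan; pcb; bezel; connector; standoff; backplane

1. daughtercard@(2, 1) [+y clear] — {daughtercard}
2. retainer@(1, 1) [+y clear] — {daughtercard, retainer}
3. fan@(1, 0) [+x clear] — {daughtercard, fan, retainer}
4. pcb@(0, 1) [-x clear] — {daughtercard, fan, pcb, retainer}
5. bezel@(0, 0) [-y clear] — {bezel, daughtercard, fan, pcb, retainer}
6. connector@(-1, 0) [-y clear] — {bezel, connector, daughtercard, fan, pcb, retainer}
7. standoff@(-1, -1) [-x clear] — {bezel, connector, daughtercard, fan, pcb, retainer, standoff}
8. backplane@(-1, 1) [-x clear] — {backplane, bezel, connector, daughtercard, fan, pcb, retainer, standoff}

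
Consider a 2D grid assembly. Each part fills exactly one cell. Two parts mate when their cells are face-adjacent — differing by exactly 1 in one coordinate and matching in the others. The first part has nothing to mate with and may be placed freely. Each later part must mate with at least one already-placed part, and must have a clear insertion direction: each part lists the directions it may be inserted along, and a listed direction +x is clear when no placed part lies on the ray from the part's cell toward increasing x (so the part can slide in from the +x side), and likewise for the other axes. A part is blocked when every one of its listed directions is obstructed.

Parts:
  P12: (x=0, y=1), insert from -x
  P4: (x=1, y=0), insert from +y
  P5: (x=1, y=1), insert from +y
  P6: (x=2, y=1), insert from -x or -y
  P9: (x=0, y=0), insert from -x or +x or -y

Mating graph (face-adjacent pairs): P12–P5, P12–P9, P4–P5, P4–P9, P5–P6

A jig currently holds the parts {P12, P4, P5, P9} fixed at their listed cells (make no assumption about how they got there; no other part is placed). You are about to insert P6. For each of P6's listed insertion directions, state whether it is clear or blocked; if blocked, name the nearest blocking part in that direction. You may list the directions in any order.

-x: nearest on ray is P5@(1, 1) ⇒ blocked
-y: ray from P6(2, 1) has no placed part ⇒ clear

-x: blocked by P5; -y: clear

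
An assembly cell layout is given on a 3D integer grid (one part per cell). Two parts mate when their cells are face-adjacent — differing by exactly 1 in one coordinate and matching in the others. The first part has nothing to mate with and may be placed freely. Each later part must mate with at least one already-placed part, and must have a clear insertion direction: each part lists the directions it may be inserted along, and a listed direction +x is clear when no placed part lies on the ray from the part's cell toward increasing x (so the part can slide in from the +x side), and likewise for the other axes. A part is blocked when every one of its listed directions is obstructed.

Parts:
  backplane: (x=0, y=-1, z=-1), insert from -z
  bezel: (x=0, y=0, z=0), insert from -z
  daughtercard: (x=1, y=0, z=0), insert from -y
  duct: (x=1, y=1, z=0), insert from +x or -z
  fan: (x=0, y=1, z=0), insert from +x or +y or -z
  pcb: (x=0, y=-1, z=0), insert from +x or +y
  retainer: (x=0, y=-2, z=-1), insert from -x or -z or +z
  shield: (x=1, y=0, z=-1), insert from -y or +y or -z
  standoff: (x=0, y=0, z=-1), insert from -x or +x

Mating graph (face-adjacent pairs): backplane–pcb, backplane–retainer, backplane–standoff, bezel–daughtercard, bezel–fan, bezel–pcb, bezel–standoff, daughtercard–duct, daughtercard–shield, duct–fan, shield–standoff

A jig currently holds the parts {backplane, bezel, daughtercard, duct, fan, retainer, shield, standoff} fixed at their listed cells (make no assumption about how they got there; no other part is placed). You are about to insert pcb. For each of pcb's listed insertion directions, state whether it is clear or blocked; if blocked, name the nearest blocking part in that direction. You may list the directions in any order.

+x: ray from pcb(0, -1, 0) has no placed part ⇒ clear
+y: nearest on ray is bezel@(0, 0, 0) ⇒ blocked

+x: clear; +y: blocked by bezel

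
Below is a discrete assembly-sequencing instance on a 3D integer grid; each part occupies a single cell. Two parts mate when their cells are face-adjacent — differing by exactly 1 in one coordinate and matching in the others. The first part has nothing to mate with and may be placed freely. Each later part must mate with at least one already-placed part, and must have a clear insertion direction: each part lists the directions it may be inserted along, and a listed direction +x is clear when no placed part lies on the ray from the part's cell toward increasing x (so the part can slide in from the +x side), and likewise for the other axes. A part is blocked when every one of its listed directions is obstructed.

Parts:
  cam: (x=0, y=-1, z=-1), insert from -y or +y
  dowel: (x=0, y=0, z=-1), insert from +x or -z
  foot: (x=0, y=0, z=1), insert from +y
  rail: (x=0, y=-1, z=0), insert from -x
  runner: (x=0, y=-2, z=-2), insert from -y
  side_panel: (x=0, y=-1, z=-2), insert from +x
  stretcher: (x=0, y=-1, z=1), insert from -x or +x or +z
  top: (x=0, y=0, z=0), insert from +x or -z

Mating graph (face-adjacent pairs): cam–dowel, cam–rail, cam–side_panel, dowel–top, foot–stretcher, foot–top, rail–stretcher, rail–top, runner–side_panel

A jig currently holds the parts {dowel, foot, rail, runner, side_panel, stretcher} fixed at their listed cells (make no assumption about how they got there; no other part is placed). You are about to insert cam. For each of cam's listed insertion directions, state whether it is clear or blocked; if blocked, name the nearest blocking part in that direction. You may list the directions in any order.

-y: ray from cam(0, -1, -1) has no placed part ⇒ clear
+y: nearest on ray is dowel@(0, 0, -1) ⇒ blocked

+y: blocked by dowel; -y: clear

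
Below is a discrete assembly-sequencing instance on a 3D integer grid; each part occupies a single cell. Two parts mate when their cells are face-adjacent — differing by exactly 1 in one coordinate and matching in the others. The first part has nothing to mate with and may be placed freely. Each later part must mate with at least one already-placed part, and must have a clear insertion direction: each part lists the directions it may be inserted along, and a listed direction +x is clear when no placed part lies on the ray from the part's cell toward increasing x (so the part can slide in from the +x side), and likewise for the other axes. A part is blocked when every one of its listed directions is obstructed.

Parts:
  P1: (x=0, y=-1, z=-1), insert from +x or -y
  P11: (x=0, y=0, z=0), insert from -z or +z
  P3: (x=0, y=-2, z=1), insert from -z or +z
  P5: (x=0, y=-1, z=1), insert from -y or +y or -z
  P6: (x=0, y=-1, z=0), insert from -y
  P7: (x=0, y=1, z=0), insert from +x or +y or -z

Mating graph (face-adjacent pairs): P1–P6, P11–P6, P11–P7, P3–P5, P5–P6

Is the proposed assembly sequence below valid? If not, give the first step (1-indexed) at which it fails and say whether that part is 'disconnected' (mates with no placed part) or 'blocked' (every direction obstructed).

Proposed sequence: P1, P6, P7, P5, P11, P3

1. P1@(0, -1, -1) [+x clear] — {P1}
2. P6@(0, -1, 0) [-y clear] — {P1, P6}
3. P7@(0, 1, 0) — no placed neighbour ⇒ disconnected

Invalid at step 3 (disconnected)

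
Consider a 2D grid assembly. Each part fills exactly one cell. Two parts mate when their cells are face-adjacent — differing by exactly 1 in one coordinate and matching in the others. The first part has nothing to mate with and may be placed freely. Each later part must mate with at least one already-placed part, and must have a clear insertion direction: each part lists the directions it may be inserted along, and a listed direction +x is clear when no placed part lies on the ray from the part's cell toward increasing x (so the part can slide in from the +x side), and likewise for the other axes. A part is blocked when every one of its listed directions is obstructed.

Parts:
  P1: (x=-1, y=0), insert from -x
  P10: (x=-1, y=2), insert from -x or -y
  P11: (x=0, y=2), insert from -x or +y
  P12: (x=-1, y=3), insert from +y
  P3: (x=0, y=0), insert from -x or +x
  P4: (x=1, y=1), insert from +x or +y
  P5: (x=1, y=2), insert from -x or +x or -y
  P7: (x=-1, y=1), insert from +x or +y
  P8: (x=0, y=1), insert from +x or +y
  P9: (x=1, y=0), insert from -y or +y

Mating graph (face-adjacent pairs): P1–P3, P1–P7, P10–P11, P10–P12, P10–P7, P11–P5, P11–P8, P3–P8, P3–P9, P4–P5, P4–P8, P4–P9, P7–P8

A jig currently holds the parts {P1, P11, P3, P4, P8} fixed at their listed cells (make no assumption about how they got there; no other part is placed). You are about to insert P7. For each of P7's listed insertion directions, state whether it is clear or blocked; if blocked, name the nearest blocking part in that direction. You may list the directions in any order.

+x: blocked by P8; +y: clear

+x: nearest on ray is P8@(0, 1) ⇒ blocked
+y: ray from P7(-1, 1) has no placed part ⇒ clear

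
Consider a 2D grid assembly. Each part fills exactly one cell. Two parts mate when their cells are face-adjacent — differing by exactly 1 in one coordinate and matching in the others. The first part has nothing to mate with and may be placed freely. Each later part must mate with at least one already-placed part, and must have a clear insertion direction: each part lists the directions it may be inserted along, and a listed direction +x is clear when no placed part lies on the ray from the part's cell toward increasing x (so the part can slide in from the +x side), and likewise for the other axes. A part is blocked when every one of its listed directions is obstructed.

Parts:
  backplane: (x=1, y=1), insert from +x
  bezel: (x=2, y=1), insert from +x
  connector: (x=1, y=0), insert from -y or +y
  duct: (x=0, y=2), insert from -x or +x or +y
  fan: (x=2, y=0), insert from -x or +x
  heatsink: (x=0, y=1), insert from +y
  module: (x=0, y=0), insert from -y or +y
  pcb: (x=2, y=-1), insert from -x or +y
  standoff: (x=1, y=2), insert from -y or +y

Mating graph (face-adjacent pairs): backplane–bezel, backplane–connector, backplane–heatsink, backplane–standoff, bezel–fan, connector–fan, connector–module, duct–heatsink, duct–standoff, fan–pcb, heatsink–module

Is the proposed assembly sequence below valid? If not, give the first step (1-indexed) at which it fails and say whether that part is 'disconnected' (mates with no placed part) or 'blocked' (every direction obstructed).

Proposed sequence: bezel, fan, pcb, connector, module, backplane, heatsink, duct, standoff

Invalid at step 6 (blocked)

1. bezel@(2, 1) [+x clear] — {bezel}
2. fan@(2, 0) [-x clear] — {bezel, fan}
3. pcb@(2, -1) [-x clear] — {bezel, fan, pcb}
4. connector@(1, 0) [-y clear] — {bezel, connector, fan, pcb}
5. module@(0, 0) [-y clear] — {bezel, connector, fan, module, pcb}
6. backplane@(1, 1) — +x all obstructed ⇒ blocked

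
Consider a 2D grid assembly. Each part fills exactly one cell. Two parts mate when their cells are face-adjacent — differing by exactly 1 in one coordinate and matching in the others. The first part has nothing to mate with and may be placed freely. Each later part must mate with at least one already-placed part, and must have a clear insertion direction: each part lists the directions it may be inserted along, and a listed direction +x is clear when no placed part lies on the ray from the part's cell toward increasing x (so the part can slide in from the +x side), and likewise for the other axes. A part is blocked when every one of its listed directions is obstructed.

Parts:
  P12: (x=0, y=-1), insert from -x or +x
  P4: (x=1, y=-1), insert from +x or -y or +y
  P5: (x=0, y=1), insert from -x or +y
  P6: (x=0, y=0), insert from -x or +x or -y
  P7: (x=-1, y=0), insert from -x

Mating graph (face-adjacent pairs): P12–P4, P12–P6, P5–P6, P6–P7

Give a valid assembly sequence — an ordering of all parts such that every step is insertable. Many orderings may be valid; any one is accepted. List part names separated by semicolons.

1. P6@(0, 0) [-x clear] — {P6}
2. P12@(0, -1) [-x clear] — {P12, P6}
3. P7@(-1, 0) [-x clear] — {P12, P6, P7}
4. P5@(0, 1) [-x clear] — {P12, P5, P6, P7}
5. P4@(1, -1) [+x clear] — {P12, P4, P5, P6, P7}

P6; P12; P7; P5; P4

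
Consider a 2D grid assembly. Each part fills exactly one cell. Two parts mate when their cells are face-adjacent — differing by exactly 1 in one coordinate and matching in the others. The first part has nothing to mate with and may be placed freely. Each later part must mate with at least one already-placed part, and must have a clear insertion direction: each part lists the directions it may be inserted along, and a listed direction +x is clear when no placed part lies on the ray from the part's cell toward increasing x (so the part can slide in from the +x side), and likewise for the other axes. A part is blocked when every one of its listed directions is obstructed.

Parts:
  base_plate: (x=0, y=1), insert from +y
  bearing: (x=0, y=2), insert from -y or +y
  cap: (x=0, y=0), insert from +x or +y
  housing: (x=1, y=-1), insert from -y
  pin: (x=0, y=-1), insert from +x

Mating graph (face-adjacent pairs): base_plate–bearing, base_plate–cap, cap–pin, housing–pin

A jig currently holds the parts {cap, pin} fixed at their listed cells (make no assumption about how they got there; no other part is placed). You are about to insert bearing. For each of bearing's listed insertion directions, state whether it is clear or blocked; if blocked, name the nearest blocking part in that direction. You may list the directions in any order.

+y: clear; -y: blocked by cap

-y: nearest on ray is cap@(0, 0) ⇒ blocked
+y: ray from bearing(0, 2) has no placed part ⇒ clear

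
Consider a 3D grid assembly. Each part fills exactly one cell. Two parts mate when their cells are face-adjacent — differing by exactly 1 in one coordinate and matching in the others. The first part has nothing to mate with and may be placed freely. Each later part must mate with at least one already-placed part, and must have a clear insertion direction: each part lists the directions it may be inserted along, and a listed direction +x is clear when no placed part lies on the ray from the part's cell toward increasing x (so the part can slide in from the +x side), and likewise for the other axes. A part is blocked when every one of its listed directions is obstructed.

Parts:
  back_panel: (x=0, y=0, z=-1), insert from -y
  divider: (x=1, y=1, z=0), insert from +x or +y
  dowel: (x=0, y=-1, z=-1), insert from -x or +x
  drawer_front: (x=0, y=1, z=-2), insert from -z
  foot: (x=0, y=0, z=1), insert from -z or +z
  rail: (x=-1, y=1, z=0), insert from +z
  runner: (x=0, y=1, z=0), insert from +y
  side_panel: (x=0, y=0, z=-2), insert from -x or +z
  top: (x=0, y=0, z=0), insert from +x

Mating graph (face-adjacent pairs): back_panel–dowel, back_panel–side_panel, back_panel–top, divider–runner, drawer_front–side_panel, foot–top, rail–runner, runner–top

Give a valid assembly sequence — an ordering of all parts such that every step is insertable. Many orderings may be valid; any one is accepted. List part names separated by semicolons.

1. runner@(0, 1, 0) [+y clear] — {runner}
2. divider@(1, 1, 0) [+x clear] — {divider, runner}
3. rail@(-1, 1, 0) [+z clear] — {divider, rail, runner}
4. top@(0, 0, 0) [+x clear] — {divider, rail, runner, top}
5. back_panel@(0, 0, -1) [-y clear] — {back_panel, divider, rail, runner, top}
6. side_panel@(0, 0, -2) [-x clear] — {back_panel, divider, rail, runner, side_panel, top}
7. foot@(0, 0, 1) [+z clear] — {back_panel, divider, foot, rail, runner, side_panel, top}
8. dowel@(0, -1, -1) [-x clear] — {back_panel, divider, dowel, foot, rail, runner, side_panel, top}
9. drawer_front@(0, 1, -2) [-z clear] — {back_panel, divider, dowel, drawer_front, foot, rail, runner, side_panel, top}

runner; divider; rail; top; back_panel; side_panel; foot; dowel; drawer_front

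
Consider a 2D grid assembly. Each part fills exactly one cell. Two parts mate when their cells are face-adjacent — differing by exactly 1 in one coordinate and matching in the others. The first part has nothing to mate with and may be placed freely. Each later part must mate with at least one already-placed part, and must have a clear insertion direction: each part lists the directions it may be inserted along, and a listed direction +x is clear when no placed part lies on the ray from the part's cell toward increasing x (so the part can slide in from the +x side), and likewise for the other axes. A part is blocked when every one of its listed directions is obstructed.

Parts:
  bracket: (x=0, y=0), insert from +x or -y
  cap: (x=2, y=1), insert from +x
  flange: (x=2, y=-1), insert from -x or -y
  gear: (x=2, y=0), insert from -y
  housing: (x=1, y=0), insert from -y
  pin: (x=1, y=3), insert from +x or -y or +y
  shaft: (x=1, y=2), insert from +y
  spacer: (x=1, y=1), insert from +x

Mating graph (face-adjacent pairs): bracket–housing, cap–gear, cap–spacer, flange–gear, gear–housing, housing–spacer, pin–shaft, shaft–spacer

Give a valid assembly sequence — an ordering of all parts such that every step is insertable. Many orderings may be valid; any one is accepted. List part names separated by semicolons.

shaft; spacer; cap; housing; bracket; pin; gear; flange

1. shaft@(1, 2) [+y clear] — {shaft}
2. spacer@(1, 1) [+x clear] — {shaft, spacer}
3. cap@(2, 1) [+x clear] — {cap, shaft, spacer}
4. housing@(1, 0) [-y clear] — {cap, housing, shaft, spacer}
5. bracket@(0, 0) [-y clear] — {bracket, cap, housing, shaft, spacer}
6. pin@(1, 3) [+x clear] — {bracket, cap, housing, pin, shaft, spacer}
7. gear@(2, 0) [-y clear] — {bracket, cap, gear, housing, pin, shaft, spacer}
8. flange@(2, -1) [-x clear] — {bracket, cap, flange, gear, housing, pin, shaft, spacer}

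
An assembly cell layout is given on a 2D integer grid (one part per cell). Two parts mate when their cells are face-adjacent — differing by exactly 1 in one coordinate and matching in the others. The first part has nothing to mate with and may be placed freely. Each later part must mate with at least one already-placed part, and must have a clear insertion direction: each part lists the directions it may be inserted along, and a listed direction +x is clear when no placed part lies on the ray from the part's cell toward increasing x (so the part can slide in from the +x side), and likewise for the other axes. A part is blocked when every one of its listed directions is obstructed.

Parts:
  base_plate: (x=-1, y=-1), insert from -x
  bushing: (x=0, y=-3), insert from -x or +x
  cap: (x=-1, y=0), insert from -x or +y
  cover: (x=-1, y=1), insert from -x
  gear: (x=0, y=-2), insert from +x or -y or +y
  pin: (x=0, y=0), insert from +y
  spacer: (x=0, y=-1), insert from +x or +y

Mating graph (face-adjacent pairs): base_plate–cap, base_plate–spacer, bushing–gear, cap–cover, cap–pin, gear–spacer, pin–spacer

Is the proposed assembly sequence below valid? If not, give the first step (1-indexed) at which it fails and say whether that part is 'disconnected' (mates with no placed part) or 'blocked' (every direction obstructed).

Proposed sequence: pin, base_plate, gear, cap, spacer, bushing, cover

Invalid at step 2 (disconnected)

1. pin@(0, 0) [+y clear] — {pin}
2. base_plate@(-1, -1) — no placed neighbour ⇒ disconnected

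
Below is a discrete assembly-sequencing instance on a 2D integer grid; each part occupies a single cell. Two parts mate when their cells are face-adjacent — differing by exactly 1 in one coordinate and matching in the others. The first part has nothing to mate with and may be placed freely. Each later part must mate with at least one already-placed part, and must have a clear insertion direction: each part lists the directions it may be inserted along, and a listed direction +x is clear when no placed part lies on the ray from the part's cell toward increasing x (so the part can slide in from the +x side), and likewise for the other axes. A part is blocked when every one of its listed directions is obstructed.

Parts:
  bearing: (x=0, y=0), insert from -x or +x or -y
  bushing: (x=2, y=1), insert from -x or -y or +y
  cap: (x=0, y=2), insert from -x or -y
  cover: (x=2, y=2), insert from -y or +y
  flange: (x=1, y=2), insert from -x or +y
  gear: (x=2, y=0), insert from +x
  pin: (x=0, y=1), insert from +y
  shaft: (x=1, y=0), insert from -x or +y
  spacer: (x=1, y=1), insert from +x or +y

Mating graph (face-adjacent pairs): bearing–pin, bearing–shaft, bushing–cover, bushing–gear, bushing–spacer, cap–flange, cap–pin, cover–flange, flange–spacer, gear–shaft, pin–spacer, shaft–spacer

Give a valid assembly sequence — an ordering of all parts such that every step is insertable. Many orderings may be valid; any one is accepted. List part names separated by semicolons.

pin; spacer; cap; flange; cover; bushing; gear; shaft; bearing

1. pin@(0, 1) [+y clear] — {pin}
2. spacer@(1, 1) [+x clear] — {pin, spacer}
3. cap@(0, 2) [-x clear] — {cap, pin, spacer}
4. flange@(1, 2) [+y clear] — {cap, flange, pin, spacer}
5. cover@(2, 2) [-y clear] — {cap, cover, flange, pin, spacer}
6. bushing@(2, 1) [-y clear] — {bushing, cap, cover, flange, pin, spacer}
7. gear@(2, 0) [+x clear] — {bushing, cap, cover, flange, gear, pin, spacer}
8. shaft@(1, 0) [-x clear] — {bushing, cap, cover, flange, gear, pin, shaft, spacer}
9. bearing@(0, 0) [-x clear] — {bearing, bushing, cap, cover, flange, gear, pin, shaft, spacer}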